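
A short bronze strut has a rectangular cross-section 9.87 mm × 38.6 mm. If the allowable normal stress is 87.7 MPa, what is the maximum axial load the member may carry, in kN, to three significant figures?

33.4 kN

A = 381 mm².
P_max = σ_allow · A = 87.7 · 381 = 33410 N = 33.41 kN.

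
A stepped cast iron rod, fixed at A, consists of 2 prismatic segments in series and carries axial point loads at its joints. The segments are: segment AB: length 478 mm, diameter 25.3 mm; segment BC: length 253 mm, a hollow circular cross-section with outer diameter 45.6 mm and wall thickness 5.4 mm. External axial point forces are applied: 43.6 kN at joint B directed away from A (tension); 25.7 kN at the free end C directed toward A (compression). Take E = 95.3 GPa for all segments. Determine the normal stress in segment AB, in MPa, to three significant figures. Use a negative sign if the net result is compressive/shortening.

35.6 MPa

Internal axial forces (sectioning from the free end, tension +): N_BC = -25.7 kN, N_AB = 17.9 kN.
A_AB = 502.7 mm².
σ_AB = N_AB/A_AB = 17900/502.7 = 35.61 MPa.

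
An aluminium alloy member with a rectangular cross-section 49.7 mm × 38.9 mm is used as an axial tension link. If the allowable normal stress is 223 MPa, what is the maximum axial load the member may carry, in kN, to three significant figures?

A = 1933 mm².
P_max = σ_allow · A = 223 · 1933 = 431100 N = 431.1 kN.

431 kN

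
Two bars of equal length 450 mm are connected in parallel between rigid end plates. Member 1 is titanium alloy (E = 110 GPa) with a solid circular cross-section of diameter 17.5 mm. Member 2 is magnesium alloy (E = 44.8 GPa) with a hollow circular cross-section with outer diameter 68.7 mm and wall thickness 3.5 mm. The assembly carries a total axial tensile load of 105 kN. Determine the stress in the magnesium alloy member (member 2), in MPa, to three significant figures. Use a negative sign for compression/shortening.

80.3 MPa

A_1 = 240.5 mm².
A_2 = 716.9 mm².
Equal strain + equilibrium ⇒ each member carries load in proportion to AE: A₁E₁ = 26460000 N, A₂E₂ = 32120000 N, ΣAE = 58580000 N.
σ₂ = P·E₂/ΣAE = 105000·44800/58580000 = 80.31 MPa.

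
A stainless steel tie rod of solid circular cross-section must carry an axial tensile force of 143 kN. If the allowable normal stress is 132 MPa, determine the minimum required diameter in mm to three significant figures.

37.1 mm

Required area A ≥ P/σ_allow = 143000/132 = 1083 mm².
For a solid circular section, d ≥ √(4A/π) = 37.14 mm.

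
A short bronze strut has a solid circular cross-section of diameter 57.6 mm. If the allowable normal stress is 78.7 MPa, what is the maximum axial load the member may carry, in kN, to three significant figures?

A = 2606 mm².
P_max = σ_allow · A = 78.7 · 2606 = 205100 N = 205.1 kN.

205 kN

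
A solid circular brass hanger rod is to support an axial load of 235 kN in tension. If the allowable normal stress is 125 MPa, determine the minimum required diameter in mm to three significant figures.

Required area A ≥ P/σ_allow = 235000/125 = 1880 mm².
For a solid circular section, d ≥ √(4A/π) = 48.93 mm.

48.9 mm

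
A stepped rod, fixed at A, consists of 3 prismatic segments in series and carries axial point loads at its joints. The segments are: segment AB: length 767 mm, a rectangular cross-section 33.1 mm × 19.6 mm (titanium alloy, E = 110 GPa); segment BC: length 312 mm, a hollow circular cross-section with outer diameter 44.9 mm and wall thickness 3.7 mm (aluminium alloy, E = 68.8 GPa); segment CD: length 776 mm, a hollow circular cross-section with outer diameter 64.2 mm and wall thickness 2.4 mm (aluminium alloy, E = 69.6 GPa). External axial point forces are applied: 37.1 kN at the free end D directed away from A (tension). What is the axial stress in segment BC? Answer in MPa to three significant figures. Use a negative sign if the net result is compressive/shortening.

77.5 MPa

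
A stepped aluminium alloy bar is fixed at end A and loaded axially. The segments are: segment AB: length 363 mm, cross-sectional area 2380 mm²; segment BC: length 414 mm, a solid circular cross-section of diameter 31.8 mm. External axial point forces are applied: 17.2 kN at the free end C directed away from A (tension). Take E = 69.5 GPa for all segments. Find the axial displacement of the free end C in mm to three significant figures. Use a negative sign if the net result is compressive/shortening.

0.167 mm

Internal axial forces (sectioning from the free end, tension +): N_BC = 17.2 kN, N_AB = 17.2 kN.
A_BC = 794.2 mm².
δ_AB = 17200·363/(2380·69500) = 0.03775 mm
δ_BC = 17200·414/(794.2·69500) = 0.129 mm
δ = Σδ_i = 0.1667 mm.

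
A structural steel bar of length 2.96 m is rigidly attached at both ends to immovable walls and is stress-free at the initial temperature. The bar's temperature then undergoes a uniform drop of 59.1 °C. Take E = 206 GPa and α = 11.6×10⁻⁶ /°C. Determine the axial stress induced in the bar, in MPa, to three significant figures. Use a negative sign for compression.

Free thermal expansion αLΔT = 11.6e-6 · 2960 · -59.1 = -2.029 mm.
The walls impose strain ε = −(-2.029)/2960 = 6.8556e-04; σ = Eε = 206000 · 6.8556e-04 = 141.2 MPa.

141 MPa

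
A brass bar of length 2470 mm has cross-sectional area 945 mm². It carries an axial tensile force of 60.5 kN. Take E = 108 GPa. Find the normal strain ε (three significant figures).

5.93e-04

σ = N/A = 64.02 MPa; ε = σ/E = 64.02/108000 = 5.928e-04.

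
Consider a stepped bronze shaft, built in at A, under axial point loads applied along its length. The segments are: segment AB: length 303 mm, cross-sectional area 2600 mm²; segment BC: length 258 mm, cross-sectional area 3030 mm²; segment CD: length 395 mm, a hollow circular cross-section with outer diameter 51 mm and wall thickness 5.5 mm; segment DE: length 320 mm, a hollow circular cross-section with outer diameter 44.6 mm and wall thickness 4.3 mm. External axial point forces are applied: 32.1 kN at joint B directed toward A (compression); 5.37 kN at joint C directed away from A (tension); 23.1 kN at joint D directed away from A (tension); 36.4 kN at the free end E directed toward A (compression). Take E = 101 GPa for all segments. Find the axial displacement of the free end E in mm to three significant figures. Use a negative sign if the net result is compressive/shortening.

-0.331 mm

Internal axial forces (sectioning from the free end, tension +): N_DE = -36.4 kN, N_CD = -13.3 kN, N_BC = -7.93 kN, N_AB = -40.03 kN.
A_CD = 786.2 mm².
A_DE = 544.4 mm².
δ_AB = -40030·303/(2600·101000) = -0.04619 mm
δ_BC = -7930·258/(3030·101000) = -0.006685 mm
δ_CD = -13300·395/(786.2·101000) = -0.06616 mm
δ_DE = -36400·320/(544.4·101000) = -0.2118 mm
δ = Σδ_i = -0.3309 mm.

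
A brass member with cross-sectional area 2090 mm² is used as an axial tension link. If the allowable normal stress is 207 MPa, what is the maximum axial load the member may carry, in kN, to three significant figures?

P_max = σ_allow · A = 207 · 2090 = 432600 N = 432.6 kN.

433 kN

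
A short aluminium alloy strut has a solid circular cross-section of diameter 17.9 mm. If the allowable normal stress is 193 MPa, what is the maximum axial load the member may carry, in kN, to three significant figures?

48.6 kN

A = 251.6 mm².
P_max = σ_allow · A = 193 · 251.6 = 48570 N = 48.57 kN.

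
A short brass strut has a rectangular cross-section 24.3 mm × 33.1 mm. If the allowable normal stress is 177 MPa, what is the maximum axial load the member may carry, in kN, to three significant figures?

A = 804.3 mm².
P_max = σ_allow · A = 177 · 804.3 = 142400 N = 142.4 kN.

142 kN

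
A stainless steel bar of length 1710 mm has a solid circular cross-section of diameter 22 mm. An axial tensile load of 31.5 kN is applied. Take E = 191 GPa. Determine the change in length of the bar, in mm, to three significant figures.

A = 380.1 mm².
δ_mech = NL/(AE) = 31500·1710/(380.1·191000) = 0.7419 mm.

0.742 mm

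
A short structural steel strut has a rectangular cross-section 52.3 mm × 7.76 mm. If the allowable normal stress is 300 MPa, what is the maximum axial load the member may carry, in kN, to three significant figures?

122 kN

A = 405.8 mm².
P_max = σ_allow · A = 300 · 405.8 = 121800 N = 121.8 kN.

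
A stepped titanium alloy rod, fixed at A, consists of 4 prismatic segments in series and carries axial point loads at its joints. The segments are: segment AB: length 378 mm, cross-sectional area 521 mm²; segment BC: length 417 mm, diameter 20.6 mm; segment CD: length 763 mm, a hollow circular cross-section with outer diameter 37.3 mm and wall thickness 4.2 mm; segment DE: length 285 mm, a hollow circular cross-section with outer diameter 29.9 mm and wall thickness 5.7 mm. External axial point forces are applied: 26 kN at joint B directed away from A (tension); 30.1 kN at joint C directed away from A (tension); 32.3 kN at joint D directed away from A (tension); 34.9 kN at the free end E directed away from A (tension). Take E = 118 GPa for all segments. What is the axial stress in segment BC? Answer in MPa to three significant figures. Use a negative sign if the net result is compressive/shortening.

Internal axial forces (sectioning from the free end, tension +): N_DE = 34.9 kN, N_CD = 67.2 kN, N_BC = 97.3 kN, N_AB = 123.3 kN.
A_BC = 333.3 mm².
σ_BC = N_BC/A_BC = 97300/333.3 = 291.9 MPa.

292 MPa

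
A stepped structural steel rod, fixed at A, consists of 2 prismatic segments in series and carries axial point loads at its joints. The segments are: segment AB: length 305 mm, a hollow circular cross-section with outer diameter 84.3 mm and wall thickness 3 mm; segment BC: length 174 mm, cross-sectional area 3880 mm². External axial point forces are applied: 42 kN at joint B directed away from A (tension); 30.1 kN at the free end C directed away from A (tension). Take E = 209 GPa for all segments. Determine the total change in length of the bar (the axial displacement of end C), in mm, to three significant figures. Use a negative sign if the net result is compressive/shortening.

0.144 mm

Internal axial forces (sectioning from the free end, tension +): N_BC = 30.1 kN, N_AB = 72.1 kN.
A_AB = 766.2 mm².
δ_AB = 72100·305/(766.2·209000) = 0.1373 mm
δ_BC = 30100·174/(3880·209000) = 0.006459 mm
δ = Σδ_i = 0.1438 mm.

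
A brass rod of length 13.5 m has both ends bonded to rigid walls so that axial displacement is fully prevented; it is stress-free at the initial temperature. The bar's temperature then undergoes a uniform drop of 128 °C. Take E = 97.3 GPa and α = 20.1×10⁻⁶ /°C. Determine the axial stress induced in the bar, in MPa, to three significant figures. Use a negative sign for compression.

Free thermal expansion αLΔT = 20.1e-6 · 13500 · -128 = -34.73 mm.
The walls impose strain ε = −(-34.73)/13500 = 2.5728e-03; σ = Eε = 97300 · 2.5728e-03 = 250.3 MPa.

250 MPa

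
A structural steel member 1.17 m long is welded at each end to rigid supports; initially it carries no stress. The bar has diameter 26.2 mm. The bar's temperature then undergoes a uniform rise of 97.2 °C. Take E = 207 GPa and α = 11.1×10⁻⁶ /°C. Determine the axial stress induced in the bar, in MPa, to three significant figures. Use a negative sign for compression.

-223 MPa

Free thermal expansion αLΔT = 11.1e-6 · 1170 · 97.2 = 1.262 mm.
The walls impose strain ε = −(1.262)/1170 = -1.0789e-03; σ = Eε = 207000 · -1.0789e-03 = -223.3 MPa.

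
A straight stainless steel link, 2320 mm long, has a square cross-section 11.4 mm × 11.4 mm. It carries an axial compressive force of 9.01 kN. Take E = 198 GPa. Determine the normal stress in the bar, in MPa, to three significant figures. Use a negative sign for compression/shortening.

-69.3 MPa

A = 130 mm².
σ = N/A = -9010/130 = -69.33 MPa.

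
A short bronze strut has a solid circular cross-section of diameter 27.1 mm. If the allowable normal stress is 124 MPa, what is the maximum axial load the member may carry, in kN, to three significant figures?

71.5 kN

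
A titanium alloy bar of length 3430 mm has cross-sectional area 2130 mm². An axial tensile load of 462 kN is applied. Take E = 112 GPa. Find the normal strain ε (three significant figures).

0.00194

σ = N/A = 216.9 MPa; ε = σ/E = 216.9/112000 = 1.937e-03.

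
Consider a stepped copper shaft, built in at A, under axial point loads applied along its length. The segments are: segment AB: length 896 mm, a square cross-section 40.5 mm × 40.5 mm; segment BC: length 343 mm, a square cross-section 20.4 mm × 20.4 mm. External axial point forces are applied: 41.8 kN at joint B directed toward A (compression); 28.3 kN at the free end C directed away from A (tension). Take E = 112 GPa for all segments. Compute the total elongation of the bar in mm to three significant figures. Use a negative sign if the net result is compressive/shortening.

0.142 mm

Internal axial forces (sectioning from the free end, tension +): N_BC = 28.3 kN, N_AB = -13.5 kN.
A_AB = 1640 mm².
A_BC = 416.2 mm².
δ_AB = -13500·896/(1640·112000) = -0.06584 mm
δ_BC = 28300·343/(416.2·112000) = 0.2083 mm
δ = Σδ_i = 0.1424 mm.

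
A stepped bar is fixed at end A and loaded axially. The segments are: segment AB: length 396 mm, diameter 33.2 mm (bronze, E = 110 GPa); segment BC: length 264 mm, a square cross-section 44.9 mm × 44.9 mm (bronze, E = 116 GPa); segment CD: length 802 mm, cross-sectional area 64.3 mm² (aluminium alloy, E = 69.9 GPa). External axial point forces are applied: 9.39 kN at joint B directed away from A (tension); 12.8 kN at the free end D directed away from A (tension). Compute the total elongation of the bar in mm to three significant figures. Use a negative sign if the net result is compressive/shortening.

2.39 mm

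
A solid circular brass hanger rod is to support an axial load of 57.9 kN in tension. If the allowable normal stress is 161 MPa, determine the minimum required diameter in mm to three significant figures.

Required area A ≥ P/σ_allow = 57900/161 = 359.6 mm².
For a solid circular section, d ≥ √(4A/π) = 21.4 mm.

21.4 mm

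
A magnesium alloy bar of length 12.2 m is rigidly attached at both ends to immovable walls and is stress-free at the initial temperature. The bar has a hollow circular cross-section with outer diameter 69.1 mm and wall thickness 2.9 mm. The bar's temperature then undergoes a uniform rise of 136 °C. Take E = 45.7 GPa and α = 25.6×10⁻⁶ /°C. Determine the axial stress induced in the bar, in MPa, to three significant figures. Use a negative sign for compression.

-159 MPa

Free thermal expansion αLΔT = 25.6e-6 · 12200 · 136 = 42.48 mm.
The walls impose strain ε = −(42.48)/12200 = -3.4816e-03; σ = Eε = 45700 · -3.4816e-03 = -159.1 MPa.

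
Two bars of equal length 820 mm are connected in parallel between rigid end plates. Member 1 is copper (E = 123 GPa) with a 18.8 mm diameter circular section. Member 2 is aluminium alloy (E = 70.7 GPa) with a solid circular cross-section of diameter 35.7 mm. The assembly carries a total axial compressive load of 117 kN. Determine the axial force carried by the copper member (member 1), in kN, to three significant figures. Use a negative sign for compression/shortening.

A_1 = 277.6 mm².
A_2 = 1001 mm².
Equal strain + equilibrium ⇒ each member carries load in proportion to AE: A₁E₁ = 34140000 N, A₂E₂ = 70770000 N, ΣAE = 104900000 N.
F₁ = P·A₁E₁/ΣAE = -117000·34140000/104900000 = -38080 N.

-38.1 kN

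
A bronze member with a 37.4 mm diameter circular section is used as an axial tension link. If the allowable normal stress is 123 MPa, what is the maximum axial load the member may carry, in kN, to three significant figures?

A = 1099 mm².
P_max = σ_allow · A = 123 · 1099 = 135100 N = 135.1 kN.

135 kN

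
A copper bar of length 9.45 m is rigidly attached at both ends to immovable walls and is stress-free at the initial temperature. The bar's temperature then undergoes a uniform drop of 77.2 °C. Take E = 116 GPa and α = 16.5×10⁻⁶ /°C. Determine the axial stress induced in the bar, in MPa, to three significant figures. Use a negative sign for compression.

Free thermal expansion αLΔT = 16.5e-6 · 9450 · -77.2 = -12.04 mm.
The walls impose strain ε = −(-12.04)/9450 = 1.2738e-03; σ = Eε = 116000 · 1.2738e-03 = 147.8 MPa.

148 MPa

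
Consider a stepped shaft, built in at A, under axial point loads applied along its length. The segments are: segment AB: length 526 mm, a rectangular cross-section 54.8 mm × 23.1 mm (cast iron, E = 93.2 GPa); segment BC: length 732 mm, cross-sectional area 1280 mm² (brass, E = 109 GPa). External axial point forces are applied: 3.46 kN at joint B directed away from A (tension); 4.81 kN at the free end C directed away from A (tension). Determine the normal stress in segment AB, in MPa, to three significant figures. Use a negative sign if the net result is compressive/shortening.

6.53 MPa

Internal axial forces (sectioning from the free end, tension +): N_BC = 4.81 kN, N_AB = 8.27 kN.
A_AB = 1266 mm².
σ_AB = N_AB/A_AB = 8270/1266 = 6.533 MPa.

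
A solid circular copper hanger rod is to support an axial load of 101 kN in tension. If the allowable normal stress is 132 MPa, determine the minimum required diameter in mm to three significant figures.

Required area A ≥ P/σ_allow = 101000/132 = 765.2 mm².
For a solid circular section, d ≥ √(4A/π) = 31.21 mm.

31.2 mm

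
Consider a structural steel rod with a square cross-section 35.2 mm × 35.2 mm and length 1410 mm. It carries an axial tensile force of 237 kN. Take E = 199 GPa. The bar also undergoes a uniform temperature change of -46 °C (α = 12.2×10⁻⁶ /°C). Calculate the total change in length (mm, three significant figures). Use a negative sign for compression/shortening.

A = 1239 mm².
δ_mech = NL/(AE) = 237000·1410/(1239·199000) = 1.355 mm.
δ_thermal = αLΔT = 12.2e-6·1410·-46 = -0.7913 mm.
δ = δ_mech + δ_thermal = 0.564 mm.

0.564 mm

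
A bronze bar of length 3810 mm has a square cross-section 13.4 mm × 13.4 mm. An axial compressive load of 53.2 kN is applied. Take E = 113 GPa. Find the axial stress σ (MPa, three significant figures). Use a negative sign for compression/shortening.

A = 179.6 mm².
σ = N/A = -53200/179.6 = -296.3 MPa.

-296 MPa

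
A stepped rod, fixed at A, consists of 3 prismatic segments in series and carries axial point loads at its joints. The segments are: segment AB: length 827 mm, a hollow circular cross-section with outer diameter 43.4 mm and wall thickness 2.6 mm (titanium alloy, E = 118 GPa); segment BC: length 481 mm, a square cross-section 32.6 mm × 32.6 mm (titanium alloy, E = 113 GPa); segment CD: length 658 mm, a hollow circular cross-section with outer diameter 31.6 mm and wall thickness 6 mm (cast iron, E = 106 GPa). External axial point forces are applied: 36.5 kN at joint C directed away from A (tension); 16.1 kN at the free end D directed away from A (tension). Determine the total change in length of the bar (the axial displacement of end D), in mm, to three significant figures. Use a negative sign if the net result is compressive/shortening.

1.52 mm

Internal axial forces (sectioning from the free end, tension +): N_CD = 16.1 kN, N_BC = 52.6 kN, N_AB = 52.6 kN.
A_AB = 333.3 mm².
A_BC = 1063 mm².
A_CD = 482.5 mm².
δ_AB = 52600·827/(333.3·118000) = 1.106 mm
δ_BC = 52600·481/(1063·113000) = 0.2107 mm
δ_CD = 16100·658/(482.5·106000) = 0.2071 mm
δ = Σδ_i = 1.524 mm.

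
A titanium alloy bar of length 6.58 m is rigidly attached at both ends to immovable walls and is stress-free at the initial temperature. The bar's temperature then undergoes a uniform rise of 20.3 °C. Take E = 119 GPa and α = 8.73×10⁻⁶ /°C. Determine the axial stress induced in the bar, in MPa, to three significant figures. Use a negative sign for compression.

-21.1 MPa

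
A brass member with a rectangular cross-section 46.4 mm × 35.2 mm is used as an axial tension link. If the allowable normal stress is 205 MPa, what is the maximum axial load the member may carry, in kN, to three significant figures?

A = 1633 mm².
P_max = σ_allow · A = 205 · 1633 = 334800 N = 334.8 kN.

335 kN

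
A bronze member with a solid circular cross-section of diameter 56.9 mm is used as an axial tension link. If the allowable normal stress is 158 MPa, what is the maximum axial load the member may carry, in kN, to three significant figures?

402 kN

A = 2543 mm².
P_max = σ_allow · A = 158 · 2543 = 401800 N = 401.8 kN.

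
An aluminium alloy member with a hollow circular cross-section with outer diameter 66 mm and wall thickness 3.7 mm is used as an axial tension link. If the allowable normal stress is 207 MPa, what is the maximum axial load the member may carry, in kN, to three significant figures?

150 kN

A = 724.2 mm².
P_max = σ_allow · A = 207 · 724.2 = 149900 N = 149.9 kN.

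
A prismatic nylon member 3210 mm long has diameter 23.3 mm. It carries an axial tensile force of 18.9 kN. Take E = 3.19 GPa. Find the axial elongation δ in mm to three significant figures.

44.6 mm

A = 426.4 mm².
δ_mech = NL/(AE) = 18900·3210/(426.4·3190) = 44.6 mm.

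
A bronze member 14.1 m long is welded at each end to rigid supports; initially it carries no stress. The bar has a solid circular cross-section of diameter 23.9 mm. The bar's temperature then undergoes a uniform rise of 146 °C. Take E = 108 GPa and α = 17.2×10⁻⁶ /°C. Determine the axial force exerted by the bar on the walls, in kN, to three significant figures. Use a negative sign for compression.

Free thermal expansion αLΔT = 17.2e-6 · 14100 · 146 = 35.41 mm.
The walls impose strain ε = −(35.41)/14100 = -2.5112e-03; σ = Eε = 108000 · -2.5112e-03 = -271.2 MPa.
Wall reaction R = σ·A = -271.2·448.6 = -121700 N = -121.7 kN.

-122 kN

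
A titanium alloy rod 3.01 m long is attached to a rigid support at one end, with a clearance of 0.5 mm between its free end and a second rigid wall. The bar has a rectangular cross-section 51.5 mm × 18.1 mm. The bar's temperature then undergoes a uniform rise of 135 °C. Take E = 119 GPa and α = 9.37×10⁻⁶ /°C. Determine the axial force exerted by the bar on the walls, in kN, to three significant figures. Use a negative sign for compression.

-122 kN

Free thermal expansion αLΔT = 9.37e-6 · 3010 · 135 = 3.807 mm.
The walls engage after the gap closes; constrained expansion = 3.807 − 0.5 = 3.307 mm.
The walls impose strain ε = −(3.307)/3010 = -1.0988e-03; σ = Eε = 119000 · -1.0988e-03 = -130.8 MPa.
Wall reaction R = σ·A = -130.8·932.2 = -121900 N = -121.9 kN.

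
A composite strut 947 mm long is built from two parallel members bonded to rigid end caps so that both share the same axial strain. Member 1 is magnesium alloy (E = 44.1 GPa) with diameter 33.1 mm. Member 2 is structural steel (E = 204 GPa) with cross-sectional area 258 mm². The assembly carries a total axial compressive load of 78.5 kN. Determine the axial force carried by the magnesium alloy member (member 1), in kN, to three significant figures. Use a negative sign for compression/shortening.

-32.9 kN

A_1 = 860.5 mm².
Equal strain + equilibrium ⇒ each member carries load in proportion to AE: A₁E₁ = 37950000 N, A₂E₂ = 52630000 N, ΣAE = 90580000 N.
F₁ = P·A₁E₁/ΣAE = -78500·37950000/90580000 = -32890 N.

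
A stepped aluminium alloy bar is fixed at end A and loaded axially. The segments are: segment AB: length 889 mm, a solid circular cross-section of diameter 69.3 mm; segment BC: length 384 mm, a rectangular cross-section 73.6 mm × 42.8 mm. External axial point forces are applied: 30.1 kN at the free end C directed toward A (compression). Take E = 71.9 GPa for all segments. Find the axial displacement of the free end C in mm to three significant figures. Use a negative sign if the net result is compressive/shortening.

Internal axial forces (sectioning from the free end, tension +): N_BC = -30.1 kN, N_AB = -30.1 kN.
A_AB = 3772 mm².
A_BC = 3150 mm².
δ_AB = -30100·889/(3772·71900) = -0.09867 mm
δ_BC = -30100·384/(3150·71900) = -0.05103 mm
δ = Σδ_i = -0.1497 mm.

-0.150 mm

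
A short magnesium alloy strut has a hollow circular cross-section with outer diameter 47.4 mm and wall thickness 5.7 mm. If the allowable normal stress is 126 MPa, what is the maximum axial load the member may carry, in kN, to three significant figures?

94.1 kN

A = 746.7 mm².
P_max = σ_allow · A = 126 · 746.7 = 94090 N = 94.09 kN.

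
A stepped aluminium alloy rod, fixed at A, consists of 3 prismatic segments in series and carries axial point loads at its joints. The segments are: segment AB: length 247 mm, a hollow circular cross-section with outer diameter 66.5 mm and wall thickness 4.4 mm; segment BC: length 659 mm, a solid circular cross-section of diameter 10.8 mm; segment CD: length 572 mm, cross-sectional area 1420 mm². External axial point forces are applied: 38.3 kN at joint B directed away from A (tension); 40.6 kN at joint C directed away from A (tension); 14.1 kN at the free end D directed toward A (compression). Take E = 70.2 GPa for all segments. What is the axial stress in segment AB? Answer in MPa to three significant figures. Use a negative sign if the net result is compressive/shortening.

75.5 MPa

Internal axial forces (sectioning from the free end, tension +): N_CD = -14.1 kN, N_BC = 26.5 kN, N_AB = 64.8 kN.
A_AB = 858.4 mm².
σ_AB = N_AB/A_AB = 64800/858.4 = 75.49 MPa.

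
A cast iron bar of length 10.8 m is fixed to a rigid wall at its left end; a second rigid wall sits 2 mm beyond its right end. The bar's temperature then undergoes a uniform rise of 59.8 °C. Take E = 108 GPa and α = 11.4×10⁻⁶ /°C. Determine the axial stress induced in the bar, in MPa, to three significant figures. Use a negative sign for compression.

Free thermal expansion αLΔT = 11.4e-6 · 10800 · 59.8 = 7.363 mm.
The walls engage after the gap closes; constrained expansion = 7.363 − 2 = 5.363 mm.
The walls impose strain ε = −(5.363)/10800 = -4.9653e-04; σ = Eε = 108000 · -4.9653e-04 = -53.63 MPa.

-53.6 MPa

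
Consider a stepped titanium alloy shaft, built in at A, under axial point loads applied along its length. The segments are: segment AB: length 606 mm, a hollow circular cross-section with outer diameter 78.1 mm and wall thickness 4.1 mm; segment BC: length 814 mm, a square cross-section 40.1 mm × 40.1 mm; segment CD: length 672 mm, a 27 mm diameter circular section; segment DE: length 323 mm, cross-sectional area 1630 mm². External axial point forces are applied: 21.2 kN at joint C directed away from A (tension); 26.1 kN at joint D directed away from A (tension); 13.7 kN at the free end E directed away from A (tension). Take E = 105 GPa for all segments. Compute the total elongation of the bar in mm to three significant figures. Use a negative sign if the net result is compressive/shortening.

Internal axial forces (sectioning from the free end, tension +): N_DE = 13.7 kN, N_CD = 39.8 kN, N_BC = 61 kN, N_AB = 61 kN.
A_AB = 953.2 mm².
A_BC = 1608 mm².
A_CD = 572.6 mm².
δ_AB = 61000·606/(953.2·105000) = 0.3694 mm
δ_BC = 61000·814/(1608·105000) = 0.2941 mm
δ_CD = 39800·672/(572.6·105000) = 0.4449 mm
δ_DE = 13700·323/(1630·105000) = 0.02586 mm
δ = Σδ_i = 1.134 mm.

1.13 mm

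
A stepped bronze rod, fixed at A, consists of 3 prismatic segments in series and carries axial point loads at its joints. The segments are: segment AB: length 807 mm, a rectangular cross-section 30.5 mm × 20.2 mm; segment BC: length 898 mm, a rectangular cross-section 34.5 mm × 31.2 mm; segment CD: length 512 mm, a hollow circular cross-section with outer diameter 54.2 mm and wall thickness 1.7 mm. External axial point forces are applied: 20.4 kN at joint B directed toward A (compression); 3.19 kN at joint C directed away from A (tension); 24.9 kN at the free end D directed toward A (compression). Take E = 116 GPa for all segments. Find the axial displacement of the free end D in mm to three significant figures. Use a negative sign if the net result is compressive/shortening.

-1.02 mm

Internal axial forces (sectioning from the free end, tension +): N_CD = -24.9 kN, N_BC = -21.71 kN, N_AB = -42.11 kN.
A_AB = 616.1 mm².
A_BC = 1076 mm².
A_CD = 280.4 mm².
δ_AB = -42110·807/(616.1·116000) = -0.4755 mm
δ_BC = -21710·898/(1076·116000) = -0.1561 mm
δ_CD = -24900·512/(280.4·116000) = -0.392 mm
δ = Σδ_i = -1.024 mm.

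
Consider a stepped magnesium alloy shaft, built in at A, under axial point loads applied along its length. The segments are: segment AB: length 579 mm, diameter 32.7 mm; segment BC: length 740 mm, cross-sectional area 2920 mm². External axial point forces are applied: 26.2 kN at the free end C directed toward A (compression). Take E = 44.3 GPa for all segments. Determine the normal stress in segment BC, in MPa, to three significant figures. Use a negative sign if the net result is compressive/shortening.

-8.97 MPa

Internal axial forces (sectioning from the free end, tension +): N_BC = -26.2 kN, N_AB = -26.2 kN.
σ_BC = N_BC/A_BC = -26200/2920 = -8.973 MPa.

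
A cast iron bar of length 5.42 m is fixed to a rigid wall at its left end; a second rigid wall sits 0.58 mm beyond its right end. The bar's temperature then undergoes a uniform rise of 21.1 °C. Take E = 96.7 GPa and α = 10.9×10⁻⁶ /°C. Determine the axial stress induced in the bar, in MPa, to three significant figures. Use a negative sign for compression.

-11.9 MPa

Free thermal expansion αLΔT = 10.9e-6 · 5420 · 21.1 = 1.247 mm.
The walls engage after the gap closes; constrained expansion = 1.247 − 0.58 = 0.6665 mm.
The walls impose strain ε = −(0.6665)/5420 = -1.2298e-04; σ = Eε = 96700 · -1.2298e-04 = -11.89 MPa.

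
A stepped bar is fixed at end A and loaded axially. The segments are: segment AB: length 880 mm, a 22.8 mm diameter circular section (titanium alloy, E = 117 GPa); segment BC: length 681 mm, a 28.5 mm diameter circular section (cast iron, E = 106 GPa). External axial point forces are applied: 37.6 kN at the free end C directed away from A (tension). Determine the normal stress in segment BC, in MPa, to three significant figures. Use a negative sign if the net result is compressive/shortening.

58.9 MPa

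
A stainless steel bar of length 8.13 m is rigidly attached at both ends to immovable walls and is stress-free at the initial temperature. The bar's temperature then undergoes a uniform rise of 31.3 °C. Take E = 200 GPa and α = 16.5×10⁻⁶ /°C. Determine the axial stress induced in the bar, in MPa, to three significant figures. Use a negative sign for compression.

Free thermal expansion αLΔT = 16.5e-6 · 8130 · 31.3 = 4.199 mm.
The walls impose strain ε = −(4.199)/8130 = -5.1645e-04; σ = Eε = 200000 · -5.1645e-04 = -103.3 MPa.

-103 MPa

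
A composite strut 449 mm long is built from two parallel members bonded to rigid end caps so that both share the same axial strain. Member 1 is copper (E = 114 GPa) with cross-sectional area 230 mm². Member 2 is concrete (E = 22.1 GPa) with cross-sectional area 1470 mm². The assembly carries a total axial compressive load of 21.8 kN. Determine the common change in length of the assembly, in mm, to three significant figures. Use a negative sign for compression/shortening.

-0.167 mm

Equal strain + equilibrium ⇒ each member carries load in proportion to AE: A₁E₁ = 26220000 N, A₂E₂ = 32490000 N, ΣAE = 58710000 N.
δ = PL/ΣAE = -21800·449/58710000 = -0.1667 mm.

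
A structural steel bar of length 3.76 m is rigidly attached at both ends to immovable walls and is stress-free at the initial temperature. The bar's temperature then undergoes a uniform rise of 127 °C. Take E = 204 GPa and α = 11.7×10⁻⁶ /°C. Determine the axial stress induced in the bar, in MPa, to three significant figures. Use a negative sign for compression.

-303 MPa

Free thermal expansion αLΔT = 11.7e-6 · 3760 · 127 = 5.587 mm.
The walls impose strain ε = −(5.587)/3760 = -1.4859e-03; σ = Eε = 204000 · -1.4859e-03 = -303.1 MPa.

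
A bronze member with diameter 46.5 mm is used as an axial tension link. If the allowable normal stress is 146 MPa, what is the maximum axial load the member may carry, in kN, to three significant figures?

248 kN

A = 1698 mm².
P_max = σ_allow · A = 146 · 1698 = 247900 N = 247.9 kN.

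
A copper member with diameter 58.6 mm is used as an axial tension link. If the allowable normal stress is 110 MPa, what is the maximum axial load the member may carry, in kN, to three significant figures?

A = 2697 mm².
P_max = σ_allow · A = 110 · 2697 = 296700 N = 296.7 kN.

297 kN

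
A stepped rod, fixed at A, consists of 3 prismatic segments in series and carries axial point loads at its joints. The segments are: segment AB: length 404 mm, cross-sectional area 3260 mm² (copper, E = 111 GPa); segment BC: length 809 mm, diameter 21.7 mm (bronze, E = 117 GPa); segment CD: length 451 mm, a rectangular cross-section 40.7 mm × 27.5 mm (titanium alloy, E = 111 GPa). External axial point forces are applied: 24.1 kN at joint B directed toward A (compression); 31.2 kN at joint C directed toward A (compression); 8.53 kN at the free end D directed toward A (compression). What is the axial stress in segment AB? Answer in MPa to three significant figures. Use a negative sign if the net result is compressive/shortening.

Internal axial forces (sectioning from the free end, tension +): N_CD = -8.53 kN, N_BC = -39.73 kN, N_AB = -63.83 kN.
σ_AB = N_AB/A_AB = -63830/3260 = -19.58 MPa.

-19.6 MPa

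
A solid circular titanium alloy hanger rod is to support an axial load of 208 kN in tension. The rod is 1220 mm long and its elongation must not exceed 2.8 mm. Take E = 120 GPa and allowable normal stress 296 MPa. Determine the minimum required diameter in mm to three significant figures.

Required area A ≥ P/σ_allow = 208000/296 = 702.7 mm².
For a solid circular section, d ≥ √(4A/π) = 29.91 mm.
Elongation limit: A ≥ PL/(Eδ_allow) = 208000·1220/(120000·2.8) = 755.2 mm² ⇒ d ≥ 31.01 mm.
The elongation limit governs.

31.0 mm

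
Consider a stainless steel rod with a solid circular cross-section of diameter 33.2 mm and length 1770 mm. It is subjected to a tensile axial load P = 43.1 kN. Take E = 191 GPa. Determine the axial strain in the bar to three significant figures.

2.61e-04

A = 865.7 mm².
σ = N/A = 49.79 MPa; ε = σ/E = 49.79/191000 = 2.607e-04.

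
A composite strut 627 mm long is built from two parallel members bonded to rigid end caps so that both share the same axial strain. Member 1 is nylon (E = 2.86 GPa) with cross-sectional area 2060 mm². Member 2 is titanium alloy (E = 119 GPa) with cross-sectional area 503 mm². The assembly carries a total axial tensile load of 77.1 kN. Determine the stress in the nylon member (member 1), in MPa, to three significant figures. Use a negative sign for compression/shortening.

3.35 MPa

Equal strain + equilibrium ⇒ each member carries load in proportion to AE: A₁E₁ = 5892000 N, A₂E₂ = 59860000 N, ΣAE = 65750000 N.
σ₁ = P·E₁/ΣAE = 77100·2860/65750000 = 3.354 MPa.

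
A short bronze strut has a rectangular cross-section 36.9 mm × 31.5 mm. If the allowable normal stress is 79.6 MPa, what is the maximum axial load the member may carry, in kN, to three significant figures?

92.5 kN

A = 1162 mm².
P_max = σ_allow · A = 79.6 · 1162 = 92520 N = 92.52 kN.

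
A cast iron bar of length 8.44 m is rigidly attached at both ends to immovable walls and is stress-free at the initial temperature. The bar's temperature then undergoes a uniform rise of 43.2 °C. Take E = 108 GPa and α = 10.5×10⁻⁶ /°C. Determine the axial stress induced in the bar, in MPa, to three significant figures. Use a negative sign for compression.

Free thermal expansion αLΔT = 10.5e-6 · 8440 · 43.2 = 3.828 mm.
The walls impose strain ε = −(3.828)/8440 = -4.5360e-04; σ = Eε = 108000 · -4.5360e-04 = -48.99 MPa.

-49.0 MPa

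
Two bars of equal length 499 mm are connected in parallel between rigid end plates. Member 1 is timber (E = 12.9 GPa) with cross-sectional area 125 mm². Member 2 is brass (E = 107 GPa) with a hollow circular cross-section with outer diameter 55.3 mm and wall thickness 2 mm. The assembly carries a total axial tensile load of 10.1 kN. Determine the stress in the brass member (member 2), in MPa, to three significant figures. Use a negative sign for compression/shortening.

A_2 = 334.9 mm².
Equal strain + equilibrium ⇒ each member carries load in proportion to AE: A₁E₁ = 1612000 N, A₂E₂ = 35830000 N, ΣAE = 37450000 N.
σ₂ = P·E₂/ΣAE = 10100·107000/37450000 = 28.86 MPa.

28.9 MPa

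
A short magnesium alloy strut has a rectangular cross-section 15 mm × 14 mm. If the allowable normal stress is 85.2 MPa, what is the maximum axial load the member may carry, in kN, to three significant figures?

17.9 kN

A = 210 mm².
P_max = σ_allow · A = 85.2 · 210 = 17890 N = 17.89 kN.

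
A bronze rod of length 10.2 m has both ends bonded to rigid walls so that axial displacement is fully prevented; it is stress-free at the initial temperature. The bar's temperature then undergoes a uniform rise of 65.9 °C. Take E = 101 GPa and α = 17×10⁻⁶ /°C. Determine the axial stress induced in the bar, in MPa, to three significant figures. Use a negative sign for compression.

Free thermal expansion αLΔT = 17e-6 · 10200 · 65.9 = 11.43 mm.
The walls impose strain ε = −(11.43)/10200 = -1.1203e-03; σ = Eε = 101000 · -1.1203e-03 = -113.2 MPa.

-113 MPa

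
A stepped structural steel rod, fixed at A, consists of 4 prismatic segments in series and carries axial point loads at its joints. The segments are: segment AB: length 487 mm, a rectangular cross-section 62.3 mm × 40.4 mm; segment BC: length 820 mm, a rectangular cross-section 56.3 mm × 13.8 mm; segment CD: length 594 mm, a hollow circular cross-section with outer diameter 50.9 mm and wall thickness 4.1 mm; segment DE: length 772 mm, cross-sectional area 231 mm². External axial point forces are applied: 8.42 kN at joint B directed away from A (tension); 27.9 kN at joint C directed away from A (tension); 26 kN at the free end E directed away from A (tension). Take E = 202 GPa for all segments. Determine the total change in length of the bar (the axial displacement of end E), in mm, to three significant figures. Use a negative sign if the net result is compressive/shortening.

Internal axial forces (sectioning from the free end, tension +): N_DE = 26 kN, N_CD = 26 kN, N_BC = 53.9 kN, N_AB = 62.32 kN.
A_AB = 2517 mm².
A_BC = 776.9 mm².
A_CD = 602.8 mm².
δ_AB = 62320·487/(2517·202000) = 0.05969 mm
δ_BC = 53900·820/(776.9·202000) = 0.2816 mm
δ_CD = 26000·594/(602.8·202000) = 0.1268 mm
δ_DE = 26000·772/(231·202000) = 0.4302 mm
δ = Σδ_i = 0.8983 mm.

0.898 mm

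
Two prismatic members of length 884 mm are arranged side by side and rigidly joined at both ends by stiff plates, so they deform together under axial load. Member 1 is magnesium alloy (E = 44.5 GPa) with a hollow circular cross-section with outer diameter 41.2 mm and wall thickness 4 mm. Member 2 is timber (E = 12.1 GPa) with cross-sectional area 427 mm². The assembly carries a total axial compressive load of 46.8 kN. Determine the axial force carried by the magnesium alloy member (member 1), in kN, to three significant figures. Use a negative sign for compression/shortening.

A_1 = 467.5 mm².
Equal strain + equilibrium ⇒ each member carries load in proportion to AE: A₁E₁ = 20800000 N, A₂E₂ = 5167000 N, ΣAE = 25970000 N.
F₁ = P·A₁E₁/ΣAE = -46800·20800000/25970000 = -37490 N.

-37.5 kN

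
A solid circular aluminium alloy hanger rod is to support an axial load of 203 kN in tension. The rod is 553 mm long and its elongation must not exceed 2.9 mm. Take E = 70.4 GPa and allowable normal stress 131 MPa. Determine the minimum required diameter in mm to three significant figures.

Required area A ≥ P/σ_allow = 203000/131 = 1550 mm².
For a solid circular section, d ≥ √(4A/π) = 44.42 mm.
Elongation limit: A ≥ PL/(Eδ_allow) = 203000·553/(70400·2.9) = 549.9 mm² ⇒ d ≥ 26.46 mm.
The stress limit governs.

44.4 mm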